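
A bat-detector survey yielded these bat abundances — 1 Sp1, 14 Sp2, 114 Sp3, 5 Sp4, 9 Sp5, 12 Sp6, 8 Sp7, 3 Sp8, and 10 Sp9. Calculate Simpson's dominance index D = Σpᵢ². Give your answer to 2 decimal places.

0.44

Total N = 1+14+114+5+9+12+8+3+10 = 176, so the proportions are 0.0057, 0.0795, 0.6477, 0.0284, 0.0511, 0.0682, 0.0455, 0.017, 0.0568 (working shown to 4 dp, full precision carried).
D = 0.0057² + 0.0795² + 0.6477² + 0.0284² + 0.0511² + 0.0682² + 0.0455² + 0.017² + 0.0568² = 0.0000 + 0.0063 + 0.4196 + 0.0008 + 0.0026 + 0.0046 + 0.0021 + 0.0003 + 0.0032 = 0.4396.
To 2 decimal places, D = 0.44.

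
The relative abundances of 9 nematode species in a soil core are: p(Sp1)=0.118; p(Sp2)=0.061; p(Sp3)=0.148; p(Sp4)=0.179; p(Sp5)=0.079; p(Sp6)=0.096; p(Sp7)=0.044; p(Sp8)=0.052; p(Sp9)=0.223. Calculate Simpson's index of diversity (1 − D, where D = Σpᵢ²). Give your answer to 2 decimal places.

D = 0.118² + 0.061² + 0.148² + 0.179² + 0.079² + 0.096² + 0.044² + 0.052² + 0.223² = 0.0139 + 0.0037 + 0.0219 + 0.0320 + 0.0062 + 0.0092 + 0.0019 + 0.0027 + 0.0497 = 0.1414 (working shown to 4 dp, full precision carried).
So 1 − D = 0.8586, i.e. 0.86 to 2 decimal places.

0.86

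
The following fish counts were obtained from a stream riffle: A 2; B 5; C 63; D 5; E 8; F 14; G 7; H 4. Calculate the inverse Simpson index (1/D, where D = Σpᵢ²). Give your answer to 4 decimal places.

Total N = 2+5+63+5+8+14+7+4 = 108, so the proportions are 0.0185185, 0.0462963, 0.5833333, 0.0462963, 0.0740741, 0.1296296, 0.0648148, 0.037037 (working shown to 7 dp, full precision carried).
D = 0.0185185² + 0.0462963² + 0.5833333² + 0.0462963² + 0.0740741² + 0.1296296² + 0.0648148² + 0.037037² = 0.0003429 + 0.0021433 + 0.3402778 + 0.0021433 + 0.0054870 + 0.0168038 + 0.0042010 + 0.0013717 = 0.3727709.
So 1/D = 2.682613, i.e. 2.6826 to 4 decimal places.

2.6826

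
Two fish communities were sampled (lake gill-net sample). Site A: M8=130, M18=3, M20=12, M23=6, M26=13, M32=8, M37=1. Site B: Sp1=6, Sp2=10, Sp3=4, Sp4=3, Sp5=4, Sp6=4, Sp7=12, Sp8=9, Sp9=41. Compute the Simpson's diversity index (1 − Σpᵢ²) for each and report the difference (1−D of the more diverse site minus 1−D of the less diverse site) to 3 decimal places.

0.336

Site A: N=173, proportions 0.751445, 0.017341, 0.069364, 0.034682, 0.075145, 0.046243, 0.00578, giving 1−D = 0.421197 (working shown to 6 dp, full precision carried).
Site B: N=93, proportions 0.064516, 0.107527, 0.043011, 0.032258, 0.043011, 0.043011, 0.129032, 0.096774, 0.44086, giving 1−D = 0.757313.
Difference = |0.421197 − 0.757313| = 0.336116, i.e. 0.336 to 3 decimal places.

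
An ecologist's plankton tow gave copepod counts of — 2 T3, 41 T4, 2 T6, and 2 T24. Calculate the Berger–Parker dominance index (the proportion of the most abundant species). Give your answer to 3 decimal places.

Total N = 2+41+2+2 = 47, so the proportions are 0.04255, 0.87234, 0.04255, 0.04255 (working shown to 5 dp, full precision carried).
The largest proportion is 0.87234, i.e. d = 0.872 to 3 decimal places.

0.872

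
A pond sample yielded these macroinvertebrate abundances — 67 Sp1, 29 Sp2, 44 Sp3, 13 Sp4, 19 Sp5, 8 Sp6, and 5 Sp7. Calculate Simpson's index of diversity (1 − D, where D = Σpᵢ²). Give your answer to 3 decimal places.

Total N = 67+29+44+13+19+8+5 = 185, so the proportions are 0.36216, 0.15676, 0.23784, 0.07027, 0.1027, 0.04324, 0.02703 (working shown to 5 dp, full precision carried).
D = 0.36216² + 0.15676² + 0.23784² + 0.07027² + 0.1027² + 0.04324² + 0.02703² = 0.13116 + 0.02457 + 0.05657 + 0.00494 + 0.01055 + 0.00187 + 0.00073 = 0.23039.
So 1 − D = 0.76961, i.e. 0.770 to 3 decimal places.

0.770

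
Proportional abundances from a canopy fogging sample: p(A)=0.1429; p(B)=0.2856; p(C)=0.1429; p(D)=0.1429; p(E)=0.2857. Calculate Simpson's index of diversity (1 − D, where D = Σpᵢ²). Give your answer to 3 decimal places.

D = 0.1429² + 0.2856² + 0.1429² + 0.1429² + 0.2857² = 0.02042 + 0.08157 + 0.02042 + 0.02042 + 0.08162 = 0.22445 (working shown to 5 dp, full precision carried).
So 1 − D = 0.77555, i.e. 0.776 to 3 decimal places.

0.776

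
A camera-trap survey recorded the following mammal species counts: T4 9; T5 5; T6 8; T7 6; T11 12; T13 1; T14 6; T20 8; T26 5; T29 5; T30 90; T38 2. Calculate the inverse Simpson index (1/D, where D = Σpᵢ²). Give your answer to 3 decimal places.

2.864

Total N = 9+5+8+6+12+1+6+8+5+5+90+2 = 157, so the proportions are 0.0573248, 0.0318471, 0.0509554, 0.0382166, 0.0764331, 0.0063694, 0.0382166, 0.0509554, 0.0318471, 0.0318471, 0.5732484, 0.0127389 (working shown to 7 dp, full precision carried).
D = 0.0573248² + 0.0318471² + 0.0509554² + 0.0382166² + 0.0764331² + 0.0063694² + 0.0382166² + 0.0509554² + 0.0318471² + 0.0318471² + 0.5732484² + 0.0127389² = 0.0032861 + 0.0010142 + 0.0025965 + 0.0014605 + 0.0058420 + 0.0000406 + 0.0014605 + 0.0025965 + 0.0010142 + 0.0010142 + 0.3286137 + 0.0001623 = 0.3491014.
So 1/D = 2.864497, i.e. 2.864 to 3 decimal places.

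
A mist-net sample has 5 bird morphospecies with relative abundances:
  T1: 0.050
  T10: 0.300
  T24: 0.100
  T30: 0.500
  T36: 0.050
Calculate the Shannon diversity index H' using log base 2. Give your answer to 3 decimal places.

1.785

Each pᵢ log₂ pᵢ term (working shown to 5 dp, full precision carried): 0.05×(-4.32193)=-0.21610, 0.3×(-1.73697)=-0.52109, 0.1×(-3.32193)=-0.33219, 0.5×(-1.00000)=-0.50000, 0.05×(-4.32193)=-0.21610.
Sum = -1.78548, so H' = 1.785.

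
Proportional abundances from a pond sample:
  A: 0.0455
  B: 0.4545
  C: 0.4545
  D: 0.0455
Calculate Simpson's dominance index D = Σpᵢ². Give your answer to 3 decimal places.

0.417

D = 0.0455² + 0.4545² + 0.4545² + 0.0455² = 0.00207 + 0.20657 + 0.20657 + 0.00207 = 0.41728 (working shown to 5 dp, full precision carried).
To 3 decimal places, D = 0.417.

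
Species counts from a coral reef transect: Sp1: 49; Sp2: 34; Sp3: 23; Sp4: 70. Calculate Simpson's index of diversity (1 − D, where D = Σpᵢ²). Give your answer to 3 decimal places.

Total N = 49+34+23+70 = 176, so the proportions are 0.27841, 0.19318, 0.13068, 0.39773 (working shown to 5 dp, full precision carried).
D = 0.27841² + 0.19318² + 0.13068² + 0.39773² = 0.07751 + 0.03732 + 0.01708 + 0.15819 = 0.29010.
So 1 − D = 0.70990, i.e. 0.710 to 3 decimal places.

0.710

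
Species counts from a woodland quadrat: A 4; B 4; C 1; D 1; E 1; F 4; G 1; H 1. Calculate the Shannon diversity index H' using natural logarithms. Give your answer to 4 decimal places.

1.8547

Total N = 4+4+1+1+1+4+1+1 = 17, so the proportions are 0.235294, 0.235294, 0.058824, 0.058824, 0.058824, 0.235294, 0.058824, 0.058824 (working shown to 6 dp, full precision carried).
Each pᵢ ln pᵢ term: 0.235294×(-1.446919)=-0.340452, 0.235294×(-1.446919)=-0.340452, 0.058824×(-2.833213)=-0.166660, 0.058824×(-2.833213)=-0.166660, 0.058824×(-2.833213)=-0.166660, 0.235294×(-1.446919)=-0.340452, 0.058824×(-2.833213)=-0.166660, 0.058824×(-2.833213)=-0.166660.
Sum = -1.854653, so H' = 1.8547.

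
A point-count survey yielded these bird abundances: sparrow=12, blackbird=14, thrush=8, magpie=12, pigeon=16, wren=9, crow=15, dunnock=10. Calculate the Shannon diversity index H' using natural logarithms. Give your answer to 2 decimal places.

Total N = 12+14+8+12+16+9+15+10 = 96, so the proportions are 0.125, 0.1458, 0.0833, 0.125, 0.1667, 0.0938, 0.1562, 0.1042 (working shown to 4 dp, full precision carried).
Each pᵢ ln pᵢ term: 0.125×(-2.0794)=-0.2599, 0.1458×(-1.9253)=-0.2808, 0.0833×(-2.4849)=-0.2071, 0.125×(-2.0794)=-0.2599, 0.1667×(-1.7918)=-0.2986, 0.0938×(-2.3671)=-0.2219, 0.1562×(-1.8563)=-0.2900, 0.1042×(-2.2618)=-0.2356.
Sum = -2.0539, so H' = 2.05.

2.05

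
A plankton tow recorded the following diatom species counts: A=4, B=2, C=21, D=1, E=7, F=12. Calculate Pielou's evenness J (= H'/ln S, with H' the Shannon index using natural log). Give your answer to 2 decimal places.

Total N = 4+2+21+1+7+12 = 47, so the proportions are 0.0851, 0.0426, 0.4468, 0.0213, 0.1489, 0.2553 (working shown to 4 dp, full precision carried).
H' = −Σ pᵢ ln pᵢ = −((-0.2097) + (-0.1343) + (-0.3600) + (-0.0819) + (-0.2836) + (-0.3486)) = 1.4181.
With S = 6 species, ln S = 1.7918, so J = 1.4181/1.7918 = 0.7915, i.e. 0.79 to 2 decimal places.

0.79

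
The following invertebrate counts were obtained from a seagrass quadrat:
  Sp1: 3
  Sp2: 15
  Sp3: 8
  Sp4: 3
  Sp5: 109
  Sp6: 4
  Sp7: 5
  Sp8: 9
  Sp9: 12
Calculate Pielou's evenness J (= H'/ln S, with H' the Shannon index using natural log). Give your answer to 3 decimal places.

0.603

Total N = 3+15+8+3+109+4+5+9+12 = 168, so the proportions are 0.01786, 0.08929, 0.04762, 0.01786, 0.64881, 0.02381, 0.02976, 0.05357, 0.07143 (working shown to 5 dp, full precision carried).
H' = −Σ pᵢ ln pᵢ = −((-0.07188) + (-0.21571) + (-0.14498) + (-0.07188) + (-0.28069) + (-0.08899) + (-0.10460) + (-0.15679) + (-0.18850)) = 1.32402.
With S = 9 species, ln S = 2.19722, so J = 1.32402/2.19722 = 0.60259, i.e. 0.603 to 3 decimal places.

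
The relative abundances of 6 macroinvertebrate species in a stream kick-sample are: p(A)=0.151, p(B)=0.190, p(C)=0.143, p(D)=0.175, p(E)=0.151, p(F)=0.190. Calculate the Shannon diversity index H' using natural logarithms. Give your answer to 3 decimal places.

Each pᵢ ln pᵢ term (working shown to 5 dp, full precision carried): 0.151×(-1.89048)=-0.28546, 0.19×(-1.66073)=-0.31554, 0.143×(-1.94491)=-0.27812, 0.175×(-1.74297)=-0.30502, 0.151×(-1.89048)=-0.28546, 0.19×(-1.66073)=-0.31554.
Sum = -1.78514, so H' = 1.785.

1.785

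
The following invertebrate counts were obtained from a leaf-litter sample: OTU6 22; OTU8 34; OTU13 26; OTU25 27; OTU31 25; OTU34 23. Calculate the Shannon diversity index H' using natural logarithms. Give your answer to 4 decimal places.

Total N = 22+34+26+27+25+23 = 157, so the proportions are 0.140127, 0.216561, 0.165605, 0.171975, 0.159236, 0.146497 (working shown to 6 dp, full precision carried).
Each pᵢ ln pᵢ term: 0.140127×(-1.965203)=-0.275379, 0.216561×(-1.529885)=-0.331313, 0.165605×(-1.798149)=-0.297783, 0.171975×(-1.760409)=-0.302745, 0.159236×(-1.837370)=-0.292575, 0.146497×(-1.920752)=-0.281384.
Sum = -1.781179, so H' = 1.7812.

1.7812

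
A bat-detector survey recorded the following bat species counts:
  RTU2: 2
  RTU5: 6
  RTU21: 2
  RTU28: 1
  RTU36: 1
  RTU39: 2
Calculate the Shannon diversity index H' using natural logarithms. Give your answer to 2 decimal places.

Total N = 2+6+2+1+1+2 = 14, so the proportions are 0.1429, 0.4286, 0.1429, 0.0714, 0.0714, 0.1429 (working shown to 4 dp, full precision carried).
Each pᵢ ln pᵢ term: 0.1429×(-1.9459)=-0.2780, 0.4286×(-0.8473)=-0.3631, 0.1429×(-1.9459)=-0.2780, 0.0714×(-2.6391)=-0.1885, 0.0714×(-2.6391)=-0.1885, 0.1429×(-1.9459)=-0.2780.
Sum = -1.5741, so H' = 1.57.

1.57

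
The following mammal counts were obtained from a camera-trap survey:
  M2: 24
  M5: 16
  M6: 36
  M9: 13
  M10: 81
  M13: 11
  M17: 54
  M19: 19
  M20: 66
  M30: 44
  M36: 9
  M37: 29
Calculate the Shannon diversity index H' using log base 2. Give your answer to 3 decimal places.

Total N = 24+16+36+13+81+11+54+19+66+44+9+29 = 402, so the proportions are 0.0597, 0.0398, 0.08955, 0.03234, 0.20149, 0.02736, 0.13433, 0.04726, 0.16418, 0.10945, 0.02239, 0.07214 (working shown to 5 dp, full precision carried).
Each pᵢ log₂ pᵢ term: 0.0597×(-4.06609)=-0.24275, 0.0398×(-4.65105)=-0.18512, 0.08955×(-3.48113)=-0.31174, 0.03234×(-4.95061)=-0.16009, 0.20149×(-2.31120)=-0.46569, 0.02736×(-5.19162)=-0.14206, 0.13433×(-2.89616)=-0.38904, 0.04726×(-4.40312)=-0.20811, 0.16418×(-2.60666)=-0.42796, 0.10945×(-3.19162)=-0.34933, 0.02239×(-5.48113)=-0.12271, 0.07214×(-3.79307)=-0.27363.
Sum = -3.27823, so H' = 3.278.

3.278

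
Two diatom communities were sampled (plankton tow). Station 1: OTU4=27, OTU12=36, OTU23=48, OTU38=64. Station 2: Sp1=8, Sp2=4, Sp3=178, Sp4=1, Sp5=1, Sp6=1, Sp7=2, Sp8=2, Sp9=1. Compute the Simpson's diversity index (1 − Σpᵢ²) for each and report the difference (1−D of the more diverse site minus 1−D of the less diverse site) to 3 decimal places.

Station 1: N=175, proportions 0.15429, 0.20571, 0.27429, 0.36571, giving 1−D = 0.72490 (working shown to 5 dp, full precision carried).
Station 2: N=198, proportions 0.0404, 0.0202, 0.89899, 0.00505, 0.00505, 0.00505, 0.0101, 0.0101, 0.00505, giving 1−D = 0.18947.
Difference = |0.72490 − 0.18947| = 0.53543, i.e. 0.535 to 3 decimal places.

0.535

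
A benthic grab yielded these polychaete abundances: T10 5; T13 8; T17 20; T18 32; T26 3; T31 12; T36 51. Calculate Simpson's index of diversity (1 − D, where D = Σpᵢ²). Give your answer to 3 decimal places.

Total N = 5+8+20+32+3+12+51 = 131, so the proportions are 0.03817, 0.06107, 0.15267, 0.24427, 0.0229, 0.0916, 0.38931 (working shown to 5 dp, full precision carried).
D = 0.03817² + 0.06107² + 0.15267² + 0.24427² + 0.0229² + 0.0916² + 0.38931² = 0.00146 + 0.00373 + 0.02331 + 0.05967 + 0.00052 + 0.00839 + 0.15156 = 0.24865.
So 1 − D = 0.75135, i.e. 0.751 to 3 decimal places.

0.751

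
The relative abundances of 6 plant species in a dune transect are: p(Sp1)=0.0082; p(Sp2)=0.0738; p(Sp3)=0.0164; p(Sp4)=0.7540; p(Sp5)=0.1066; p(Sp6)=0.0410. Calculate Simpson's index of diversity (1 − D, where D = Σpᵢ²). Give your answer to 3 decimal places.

0.413

D = 0.0082² + 0.0738² + 0.0164² + 0.754² + 0.1066² + 0.041² = 0.00007 + 0.00545 + 0.00027 + 0.56852 + 0.01136 + 0.00168 = 0.58734 (working shown to 5 dp, full precision carried).
So 1 − D = 0.41266, i.e. 0.413 to 3 decimal places.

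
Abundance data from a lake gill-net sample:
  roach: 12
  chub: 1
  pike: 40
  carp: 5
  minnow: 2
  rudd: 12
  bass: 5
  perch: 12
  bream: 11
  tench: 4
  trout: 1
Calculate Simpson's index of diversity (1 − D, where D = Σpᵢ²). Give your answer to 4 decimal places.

Total N = 12+1+40+5+2+12+5+12+11+4+1 = 105, so the proportions are 0.114286, 0.009524, 0.380952, 0.047619, 0.019048, 0.114286, 0.047619, 0.114286, 0.104762, 0.038095, 0.009524 (working shown to 6 dp, full precision carried).
D = 0.114286² + 0.009524² + 0.380952² + 0.047619² + 0.019048² + 0.114286² + 0.047619² + 0.114286² + 0.104762² + 0.038095² + 0.009524² = 0.013061 + 0.000091 + 0.145125 + 0.002268 + 0.000363 + 0.013061 + 0.002268 + 0.013061 + 0.010975 + 0.001451 + 0.000091 = 0.201814.
So 1 − D = 0.798186, i.e. 0.7982 to 4 decimal places.

0.7982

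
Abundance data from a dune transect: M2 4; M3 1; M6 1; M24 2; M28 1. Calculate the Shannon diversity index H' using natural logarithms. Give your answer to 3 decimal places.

1.427

Total N = 4+1+1+2+1 = 9, so the proportions are 0.44444, 0.11111, 0.11111, 0.22222, 0.11111 (working shown to 5 dp, full precision carried).
Each pᵢ ln pᵢ term: 0.44444×(-0.81093)=-0.36041, 0.11111×(-2.19722)=-0.24414, 0.11111×(-2.19722)=-0.24414, 0.22222×(-1.50408)=-0.33424, 0.11111×(-2.19722)=-0.24414.
Sum = -1.42706, so H' = 1.427.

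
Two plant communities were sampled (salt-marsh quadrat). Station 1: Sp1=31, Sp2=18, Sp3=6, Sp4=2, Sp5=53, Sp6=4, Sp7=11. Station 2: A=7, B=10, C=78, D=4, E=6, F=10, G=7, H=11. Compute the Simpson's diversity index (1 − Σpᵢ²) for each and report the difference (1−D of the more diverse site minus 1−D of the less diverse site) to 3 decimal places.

Station 1: N=125, proportions 0.248, 0.144, 0.048, 0.016, 0.424, 0.032, 0.088, giving 1−D = 0.72666 (working shown to 5 dp, full precision carried).
Station 2: N=133, proportions 0.05263, 0.07519, 0.58647, 0.03008, 0.04511, 0.07519, 0.05263, 0.08271, giving 1−D = 0.62943.
Difference = |0.72666 − 0.62943| = 0.09723, i.e. 0.097 to 3 decimal places.

0.097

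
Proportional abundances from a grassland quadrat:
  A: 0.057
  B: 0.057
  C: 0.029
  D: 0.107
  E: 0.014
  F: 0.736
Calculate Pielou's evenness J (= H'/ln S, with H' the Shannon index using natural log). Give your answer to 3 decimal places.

0.532

H' = −Σ pᵢ ln pᵢ = −((-0.16329) + (-0.16329) + (-0.10267) + (-0.23914) + (-0.05976) + (-0.22560)) = 0.95375 (working shown to 5 dp, full precision carried).
With S = 6 species, ln S = 1.79176, so J = 0.95375/1.79176 = 0.53230, i.e. 0.532 to 3 decimal places.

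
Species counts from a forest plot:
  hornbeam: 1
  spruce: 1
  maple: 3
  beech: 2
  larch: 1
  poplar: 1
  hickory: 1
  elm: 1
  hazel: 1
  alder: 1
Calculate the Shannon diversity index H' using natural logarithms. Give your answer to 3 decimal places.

Total N = 1+1+3+2+1+1+1+1+1+1 = 13, so the proportions are 0.07692, 0.07692, 0.23077, 0.15385, 0.07692, 0.07692, 0.07692, 0.07692, 0.07692, 0.07692 (working shown to 5 dp, full precision carried).
Each pᵢ ln pᵢ term: 0.07692×(-2.56495)=-0.19730, 0.07692×(-2.56495)=-0.19730, 0.23077×(-1.46634)=-0.33839, 0.15385×(-1.87180)=-0.28797, 0.07692×(-2.56495)=-0.19730, 0.07692×(-2.56495)=-0.19730, 0.07692×(-2.56495)=-0.19730, 0.07692×(-2.56495)=-0.19730, 0.07692×(-2.56495)=-0.19730, 0.07692×(-2.56495)=-0.19730.
Sum = -2.20479, so H' = 2.205.

2.205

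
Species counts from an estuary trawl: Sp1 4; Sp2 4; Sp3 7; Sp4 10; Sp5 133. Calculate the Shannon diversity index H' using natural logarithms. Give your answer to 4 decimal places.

Total N = 4+4+7+10+133 = 158, so the proportions are 0.025316, 0.025316, 0.044304, 0.063291, 0.841772 (working shown to 6 dp, full precision carried).
Each pᵢ ln pᵢ term: 0.025316×(-3.676301)=-0.093071, 0.025316×(-3.676301)=-0.093071, 0.044304×(-3.116685)=-0.138081, 0.063291×(-2.760010)=-0.174684, 0.841772×(-0.172246)=-0.144992.
Sum = -0.643899, so H' = 0.6439.

0.6439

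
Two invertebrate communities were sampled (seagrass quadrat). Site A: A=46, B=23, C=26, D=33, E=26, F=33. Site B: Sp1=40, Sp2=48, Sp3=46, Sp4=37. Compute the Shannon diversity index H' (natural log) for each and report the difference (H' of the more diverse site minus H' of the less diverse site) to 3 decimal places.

Site A: N=187, proportions 0.24599, 0.12299, 0.13904, 0.17647, 0.13904, 0.17647, giving H' = 1.76360 (working shown to 5 dp, full precision carried).
Site B: N=171, proportions 0.23392, 0.2807, 0.26901, 0.21637, giving H' = 1.38088.
Difference = |1.76360 − 1.38088| = 0.38272, i.e. 0.383 to 3 decimal places.

0.383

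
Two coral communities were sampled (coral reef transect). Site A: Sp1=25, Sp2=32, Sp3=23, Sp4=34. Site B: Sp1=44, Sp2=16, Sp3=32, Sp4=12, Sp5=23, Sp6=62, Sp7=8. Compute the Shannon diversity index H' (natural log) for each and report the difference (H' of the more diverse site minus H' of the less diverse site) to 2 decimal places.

0.38

Site A: N=114, proportions 0.2193, 0.2807, 0.20175, 0.29825, giving H' = 1.37315 (working shown to 5 dp, full precision carried).
Site B: N=197, proportions 0.22335, 0.08122, 0.16244, 0.06091, 0.11675, 0.31472, 0.04061, giving H' = 1.74908.
Difference = |1.37315 − 1.74908| = 0.37593, i.e. 0.38 to 2 decimal places.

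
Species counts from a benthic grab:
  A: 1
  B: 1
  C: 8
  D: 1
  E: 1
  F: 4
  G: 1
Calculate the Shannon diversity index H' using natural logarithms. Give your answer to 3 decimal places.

Total N = 1+1+8+1+1+4+1 = 17, so the proportions are 0.05882, 0.05882, 0.47059, 0.05882, 0.05882, 0.23529, 0.05882 (working shown to 5 dp, full precision carried).
Each pᵢ ln pᵢ term: 0.05882×(-2.83321)=-0.16666, 0.05882×(-2.83321)=-0.16666, 0.47059×(-0.75377)=-0.35472, 0.05882×(-2.83321)=-0.16666, 0.05882×(-2.83321)=-0.16666, 0.23529×(-1.44692)=-0.34045, 0.05882×(-2.83321)=-0.16666.
Sum = -1.52847, so H' = 1.528.

1.528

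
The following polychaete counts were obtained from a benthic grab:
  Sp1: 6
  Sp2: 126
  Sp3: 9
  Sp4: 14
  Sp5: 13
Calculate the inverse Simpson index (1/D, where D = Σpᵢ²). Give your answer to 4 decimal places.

1.7254

Total N = 6+126+9+14+13 = 168, so the proportions are 0.0357143, 0.75, 0.0535714, 0.0833333, 0.077381 (working shown to 7 dp, full precision carried).
D = 0.0357143² + 0.75² + 0.0535714² + 0.0833333² + 0.077381² = 0.0012755 + 0.5625000 + 0.0028699 + 0.0069444 + 0.0059878 = 0.5795777.
So 1/D = 1.725394, i.e. 1.7254 to 4 decimal places.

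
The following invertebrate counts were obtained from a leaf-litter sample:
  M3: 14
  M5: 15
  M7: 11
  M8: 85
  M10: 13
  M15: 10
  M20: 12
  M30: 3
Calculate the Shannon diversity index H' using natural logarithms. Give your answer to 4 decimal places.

1.5903

Total N = 14+15+11+85+13+10+12+3 = 163, so the proportions are 0.08589, 0.092025, 0.067485, 0.521472, 0.079755, 0.06135, 0.07362, 0.018405 (working shown to 6 dp, full precision carried).
Each pᵢ ln pᵢ term: 0.08589×(-2.454693)=-0.210833, 0.092025×(-2.385700)=-0.219543, 0.067485×(-2.695855)=-0.181929, 0.521472×(-0.651099)=-0.339530, 0.079755×(-2.528801)=-0.201684, 0.06135×(-2.791165)=-0.171237, 0.07362×(-2.608844)=-0.192062, 0.018405×(-3.995138)=-0.073530.
Sum = -1.590347, so H' = 1.5903.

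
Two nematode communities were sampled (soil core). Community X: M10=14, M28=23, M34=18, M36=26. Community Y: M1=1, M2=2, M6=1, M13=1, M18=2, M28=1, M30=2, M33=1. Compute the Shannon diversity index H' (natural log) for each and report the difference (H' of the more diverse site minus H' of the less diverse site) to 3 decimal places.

0.660

Community X: N=81, proportions 0.17284, 0.283951, 0.222222, 0.320988, giving H' = 1.359877 (working shown to 6 dp, full precision carried).
Community Y: N=11, proportions 0.090909, 0.181818, 0.090909, 0.090909, 0.181818, 0.090909, 0.181818, 0.090909, giving H' = 2.019815.
Difference = |1.359877 − 2.019815| = 0.659938, i.e. 0.660 to 3 decimal places.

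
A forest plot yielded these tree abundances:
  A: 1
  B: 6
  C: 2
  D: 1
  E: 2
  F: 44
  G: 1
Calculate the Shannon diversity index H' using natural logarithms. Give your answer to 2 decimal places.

Total N = 1+6+2+1+2+44+1 = 57, so the proportions are 0.0175, 0.1053, 0.0351, 0.0175, 0.0351, 0.7719, 0.0175 (working shown to 4 dp, full precision carried).
Each pᵢ ln pᵢ term: 0.0175×(-4.0431)=-0.0709, 0.1053×(-2.2513)=-0.2370, 0.0351×(-3.3499)=-0.1175, 0.0175×(-4.0431)=-0.0709, 0.0351×(-3.3499)=-0.1175, 0.7719×(-0.2589)=-0.1998, 0.0175×(-4.0431)=-0.0709.
Sum = -0.8847, so H' = 0.88.

0.88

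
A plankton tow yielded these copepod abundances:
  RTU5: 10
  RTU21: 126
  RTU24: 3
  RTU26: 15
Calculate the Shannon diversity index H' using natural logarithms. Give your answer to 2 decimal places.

Total N = 10+126+3+15 = 154, so the proportions are 0.0649, 0.8182, 0.0195, 0.0974 (working shown to 4 dp, full precision carried).
Each pᵢ ln pᵢ term: 0.0649×(-2.7344)=-0.1776, 0.8182×(-0.2007)=-0.1642, 0.0195×(-3.9383)=-0.0767, 0.0974×(-2.3289)=-0.2268.
Sum = -0.6453, so H' = 0.65.

0.65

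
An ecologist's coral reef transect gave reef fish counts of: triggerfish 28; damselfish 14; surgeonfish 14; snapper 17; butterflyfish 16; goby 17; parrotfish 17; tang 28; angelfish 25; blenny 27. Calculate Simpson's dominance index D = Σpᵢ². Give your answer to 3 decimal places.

Total N = 28+14+14+17+16+17+17+28+25+27 = 203, so the proportions are 0.13793, 0.06897, 0.06897, 0.08374, 0.07882, 0.08374, 0.08374, 0.13793, 0.12315, 0.133 (working shown to 5 dp, full precision carried).
D = 0.13793² + 0.06897² + 0.06897² + 0.08374² + 0.07882² + 0.08374² + 0.08374² + 0.13793² + 0.12315² + 0.133² = 0.01902 + 0.00476 + 0.00476 + 0.00701 + 0.00621 + 0.00701 + 0.00701 + 0.01902 + 0.01517 + 0.01769 = 0.10767.
To 3 decimal places, D = 0.108.

0.108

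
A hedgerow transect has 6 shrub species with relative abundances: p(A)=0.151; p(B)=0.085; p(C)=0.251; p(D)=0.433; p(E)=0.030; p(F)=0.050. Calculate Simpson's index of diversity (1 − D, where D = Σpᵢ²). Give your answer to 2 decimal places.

D = 0.151² + 0.085² + 0.251² + 0.433² + 0.03² + 0.05² = 0.0228 + 0.0072 + 0.0630 + 0.1875 + 0.0009 + 0.0025 = 0.2839 (working shown to 4 dp, full precision carried).
So 1 − D = 0.7161, i.e. 0.72 to 2 decimal places.

0.72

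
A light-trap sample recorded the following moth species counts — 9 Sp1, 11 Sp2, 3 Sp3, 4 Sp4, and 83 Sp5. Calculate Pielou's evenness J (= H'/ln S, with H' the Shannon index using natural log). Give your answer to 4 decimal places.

0.5383

Total N = 9+11+3+4+83 = 110, so the proportions are 0.081818, 0.1, 0.027273, 0.036364, 0.754545 (working shown to 6 dp, full precision carried).
H' = −Σ pᵢ ln pᵢ = −((-0.204812) + (-0.230259) + (-0.098233) + (-0.120516) + (-0.212510)) = 0.866329.
With S = 5 species, ln S = 1.609438, so J = 0.866329/1.609438 = 0.538280, i.e. 0.5383 to 4 decimal places.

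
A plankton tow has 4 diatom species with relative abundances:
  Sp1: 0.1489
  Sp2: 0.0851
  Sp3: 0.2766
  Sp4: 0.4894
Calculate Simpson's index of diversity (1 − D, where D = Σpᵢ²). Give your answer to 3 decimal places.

0.655

D = 0.1489² + 0.0851² + 0.2766² + 0.4894² = 0.02217 + 0.00724 + 0.07651 + 0.23951 = 0.34543 (working shown to 5 dp, full precision carried).
So 1 − D = 0.65457, i.e. 0.655 to 3 decimal places.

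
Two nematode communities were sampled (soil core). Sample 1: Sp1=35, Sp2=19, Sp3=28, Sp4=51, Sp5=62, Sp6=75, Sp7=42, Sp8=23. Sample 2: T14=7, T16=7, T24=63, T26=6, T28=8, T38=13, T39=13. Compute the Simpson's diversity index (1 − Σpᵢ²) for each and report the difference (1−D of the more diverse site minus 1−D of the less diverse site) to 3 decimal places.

Sample 1: N=335, proportions 0.104478, 0.056716, 0.083582, 0.152239, 0.185075, 0.223881, 0.125373, 0.068657, giving 1−D = 0.850898 (working shown to 6 dp, full precision carried).
Sample 2: N=117, proportions 0.059829, 0.059829, 0.538462, 0.051282, 0.068376, 0.111111, 0.111111, giving 1−D = 0.670904.
Difference = |0.850898 − 0.670904| = 0.179994, i.e. 0.180 to 3 decimal places.

0.180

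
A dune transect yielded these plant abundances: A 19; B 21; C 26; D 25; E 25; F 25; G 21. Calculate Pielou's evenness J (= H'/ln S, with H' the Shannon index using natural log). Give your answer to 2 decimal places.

Total N = 19+21+26+25+25+25+21 = 162, so the proportions are 0.1173, 0.1296, 0.1605, 0.1543, 0.1543, 0.1543, 0.1296 (working shown to 4 dp, full precision carried).
H' = −Σ pᵢ ln pᵢ = −((-0.2514) + (-0.2648) + (-0.2936) + (-0.2884) + (-0.2884) + (-0.2884) + (-0.2648)) = 1.9398.
With S = 7 species, ln S = 1.9459, so J = 1.9398/1.9459 = 0.9969, i.e. 1.00 to 2 decimal places.

1.00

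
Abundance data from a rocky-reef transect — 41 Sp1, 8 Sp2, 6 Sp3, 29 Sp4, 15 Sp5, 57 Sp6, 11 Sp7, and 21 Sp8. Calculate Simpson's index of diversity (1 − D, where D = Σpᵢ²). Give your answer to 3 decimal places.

0.812

Total N = 41+8+6+29+15+57+11+21 = 188, so the proportions are 0.21809, 0.04255, 0.03191, 0.15426, 0.07979, 0.30319, 0.05851, 0.1117 (working shown to 5 dp, full precision carried).
D = 0.21809² + 0.04255² + 0.03191² + 0.15426² + 0.07979² + 0.30319² + 0.05851² + 0.1117² = 0.04756 + 0.00181 + 0.00102 + 0.02379 + 0.00637 + 0.09193 + 0.00342 + 0.01248 = 0.18838.
So 1 − D = 0.81162, i.e. 0.812 to 3 decimal places.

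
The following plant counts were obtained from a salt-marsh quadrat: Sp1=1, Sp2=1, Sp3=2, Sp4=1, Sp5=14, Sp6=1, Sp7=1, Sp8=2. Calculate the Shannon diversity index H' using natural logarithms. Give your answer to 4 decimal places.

1.4086

Total N = 1+1+2+1+14+1+1+2 = 23, so the proportions are 0.043478, 0.043478, 0.086957, 0.043478, 0.608696, 0.043478, 0.043478, 0.086957 (working shown to 6 dp, full precision carried).
Each pᵢ ln pᵢ term: 0.043478×(-3.135494)=-0.136326, 0.043478×(-3.135494)=-0.136326, 0.086957×(-2.442347)=-0.212378, 0.043478×(-3.135494)=-0.136326, 0.608696×(-0.496437)=-0.302179, 0.043478×(-3.135494)=-0.136326, 0.043478×(-3.135494)=-0.136326, 0.086957×(-2.442347)=-0.212378.
Sum = -1.408564, so H' = 1.4086.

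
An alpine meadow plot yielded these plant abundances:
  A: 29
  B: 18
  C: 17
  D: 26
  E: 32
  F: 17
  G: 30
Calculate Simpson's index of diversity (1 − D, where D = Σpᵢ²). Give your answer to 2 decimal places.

0.85

Total N = 29+18+17+26+32+17+30 = 169, so the proportions are 0.1716, 0.1065, 0.1006, 0.1538, 0.1893, 0.1006, 0.1775 (working shown to 4 dp, full precision carried).
D = 0.1716² + 0.1065² + 0.1006² + 0.1538² + 0.1893² + 0.1006² + 0.1775² = 0.0294 + 0.0113 + 0.0101 + 0.0237 + 0.0359 + 0.0101 + 0.0315 = 0.1521.
So 1 − D = 0.8479, i.e. 0.85 to 2 decimal places.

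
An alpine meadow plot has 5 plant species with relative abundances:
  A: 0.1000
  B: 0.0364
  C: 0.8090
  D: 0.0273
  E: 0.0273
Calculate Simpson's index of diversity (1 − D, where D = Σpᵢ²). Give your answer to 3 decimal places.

D = 0.1² + 0.0364² + 0.809² + 0.0273² + 0.0273² = 0.01000 + 0.00132 + 0.65448 + 0.00075 + 0.00075 = 0.66730 (working shown to 5 dp, full precision carried).
So 1 − D = 0.33270, i.e. 0.333 to 3 decimal places.

0.333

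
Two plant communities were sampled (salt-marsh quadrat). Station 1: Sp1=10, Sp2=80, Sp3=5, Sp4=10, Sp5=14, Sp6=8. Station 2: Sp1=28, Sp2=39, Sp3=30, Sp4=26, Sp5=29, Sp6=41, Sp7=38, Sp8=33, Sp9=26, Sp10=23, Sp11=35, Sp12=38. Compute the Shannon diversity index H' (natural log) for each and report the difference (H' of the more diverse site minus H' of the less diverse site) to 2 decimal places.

Station 1: N=127, proportions 0.07874, 0.629921, 0.03937, 0.07874, 0.110236, 0.062992, giving H' = 1.235972 (working shown to 6 dp, full precision carried).
Station 2: N=386, proportions 0.072539, 0.101036, 0.07772, 0.067358, 0.07513, 0.106218, 0.098446, 0.085492, 0.067358, 0.059585, 0.090674, 0.098446, giving H' = 2.468945.
Difference = |1.235972 − 2.468945| = 1.232973, i.e. 1.23 to 2 decimal places.

1.23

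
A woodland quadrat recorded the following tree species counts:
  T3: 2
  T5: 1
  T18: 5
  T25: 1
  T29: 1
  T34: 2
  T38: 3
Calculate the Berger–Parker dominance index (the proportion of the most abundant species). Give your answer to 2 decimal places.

Total N = 2+1+5+1+1+2+3 = 15, so the proportions are 0.1333, 0.0667, 0.3333, 0.0667, 0.0667, 0.1333, 0.2 (working shown to 4 dp, full precision carried).
The largest proportion is 0.3333, i.e. d = 0.33 to 2 decimal places.

0.33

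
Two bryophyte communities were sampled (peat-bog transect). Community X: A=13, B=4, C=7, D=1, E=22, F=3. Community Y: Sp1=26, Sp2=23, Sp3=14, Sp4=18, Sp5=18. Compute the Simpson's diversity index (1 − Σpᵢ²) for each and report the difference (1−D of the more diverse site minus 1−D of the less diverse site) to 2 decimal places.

0.08

Community X: N=50, proportions 0.26, 0.08, 0.14, 0.02, 0.44, 0.06, giving 1−D = 0.7088 (working shown to 4 dp, full precision carried).
Community Y: N=99, proportions 0.2626, 0.2323, 0.1414, 0.1818, 0.1818, giving 1−D = 0.7909.
Difference = |0.7088 − 0.7909| = 0.0821, i.e. 0.08 to 2 decimal places.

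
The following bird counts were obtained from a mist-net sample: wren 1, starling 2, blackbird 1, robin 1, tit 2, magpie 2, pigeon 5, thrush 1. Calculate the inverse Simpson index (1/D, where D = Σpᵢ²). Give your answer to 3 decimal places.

Total N = 1+2+1+1+2+2+5+1 = 15, so the proportions are 0.0666667, 0.1333333, 0.0666667, 0.0666667, 0.1333333, 0.1333333, 0.3333333, 0.0666667 (working shown to 7 dp, full precision carried).
D = 0.0666667² + 0.1333333² + 0.0666667² + 0.0666667² + 0.1333333² + 0.1333333² + 0.3333333² + 0.0666667² = 0.0044444 + 0.0177778 + 0.0044444 + 0.0044444 + 0.0177778 + 0.0177778 + 0.1111111 + 0.0044444 = 0.1822222.
So 1/D = 5.48780, i.e. 5.488 to 3 decimal places.

5.488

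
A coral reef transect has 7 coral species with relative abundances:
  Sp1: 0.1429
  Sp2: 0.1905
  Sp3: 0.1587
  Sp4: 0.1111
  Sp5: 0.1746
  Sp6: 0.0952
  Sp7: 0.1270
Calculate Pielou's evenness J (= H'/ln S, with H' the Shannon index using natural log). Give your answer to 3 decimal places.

H' = −Σ pᵢ ln pᵢ = −((-0.27803) + (-0.31587) + (-0.29213) + (-0.24412) + (-0.30472) + (-0.22389) + (-0.26207)) = 1.92083 (working shown to 5 dp, full precision carried).
With S = 7 species, ln S = 1.94591, so J = 1.92083/1.94591 = 0.98711, i.e. 0.987 to 3 decimal places.

0.987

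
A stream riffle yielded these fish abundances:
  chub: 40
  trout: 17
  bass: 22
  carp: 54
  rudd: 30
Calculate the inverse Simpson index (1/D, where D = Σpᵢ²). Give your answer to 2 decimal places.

Total N = 40+17+22+54+30 = 163, so the proportions are 0.245399, 0.104294, 0.134969, 0.331288, 0.184049 (working shown to 6 dp, full precision carried).
D = 0.245399² + 0.104294² + 0.134969² + 0.331288² + 0.184049² = 0.060221 + 0.010877 + 0.018217 + 0.109752 + 0.033874 = 0.232941.
So 1/D = 4.2929, i.e. 4.29 to 2 decimal places.

4.29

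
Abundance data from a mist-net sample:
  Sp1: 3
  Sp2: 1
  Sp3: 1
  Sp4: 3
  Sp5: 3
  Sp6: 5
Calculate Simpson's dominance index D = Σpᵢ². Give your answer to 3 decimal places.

0.211

Total N = 3+1+1+3+3+5 = 16, so the proportions are 0.1875, 0.0625, 0.0625, 0.1875, 0.1875, 0.3125 (working shown to 5 dp, full precision carried).
D = 0.1875² + 0.0625² + 0.0625² + 0.1875² + 0.1875² + 0.3125² = 0.03516 + 0.00391 + 0.00391 + 0.03516 + 0.03516 + 0.09766 = 0.21094.
To 3 decimal places, D = 0.211.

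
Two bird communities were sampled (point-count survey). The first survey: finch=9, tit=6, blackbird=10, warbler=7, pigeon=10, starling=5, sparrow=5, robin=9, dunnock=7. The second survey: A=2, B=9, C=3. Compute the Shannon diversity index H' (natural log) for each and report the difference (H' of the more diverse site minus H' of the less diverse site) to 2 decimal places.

1.27

The first survey: N=68, proportions 0.13235, 0.08824, 0.14706, 0.10294, 0.14706, 0.07353, 0.07353, 0.13235, 0.10294, giving H' = 2.16525 (working shown to 5 dp, full precision carried).
The second survey: N=14, proportions 0.14286, 0.64286, 0.21429, giving H' = 0.89212.
Difference = |2.16525 − 0.89212| = 1.27313, i.e. 1.27 to 2 decimal places.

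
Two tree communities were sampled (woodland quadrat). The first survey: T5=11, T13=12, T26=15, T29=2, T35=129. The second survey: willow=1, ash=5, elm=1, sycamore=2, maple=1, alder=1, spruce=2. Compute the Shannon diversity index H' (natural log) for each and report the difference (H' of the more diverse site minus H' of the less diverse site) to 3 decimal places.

The first survey: N=169, proportions 0.06509, 0.07101, 0.08876, 0.01183, 0.76331, giving H' = 0.83926 (working shown to 5 dp, full precision carried).
The second survey: N=13, proportions 0.07692, 0.38462, 0.07692, 0.15385, 0.07692, 0.07692, 0.15385, giving H' = 1.73266.
Difference = |0.83926 − 1.73266| = 0.89340, i.e. 0.893 to 3 decimal places.

0.893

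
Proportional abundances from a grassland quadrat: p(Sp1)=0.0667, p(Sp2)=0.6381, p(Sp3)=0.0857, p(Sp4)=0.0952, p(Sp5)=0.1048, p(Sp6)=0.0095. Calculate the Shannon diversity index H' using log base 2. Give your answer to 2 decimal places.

1.71

Each pᵢ log₂ pᵢ term (working shown to 4 dp, full precision carried): 0.0667×(-3.9062)=-0.2605, 0.6381×(-0.6481)=-0.4136, 0.0857×(-3.5446)=-0.3038, 0.0952×(-3.3929)=-0.3230, 0.1048×(-3.2543)=-0.3410, 0.0095×(-6.7179)=-0.0638.
Sum = -1.7058, so H' = 1.71.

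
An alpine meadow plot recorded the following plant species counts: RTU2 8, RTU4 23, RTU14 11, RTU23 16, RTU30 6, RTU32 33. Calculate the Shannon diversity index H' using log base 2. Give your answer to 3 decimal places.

Total N = 8+23+11+16+6+33 = 97, so the proportions are 0.08247, 0.23711, 0.1134, 0.16495, 0.06186, 0.34021 (working shown to 5 dp, full precision carried).
Each pᵢ log₂ pᵢ term: 0.08247×(-3.59991)=-0.29690, 0.23711×(-2.07635)=-0.49233, 0.1134×(-3.14048)=-0.35614, 0.16495×(-2.59991)=-0.42885, 0.06186×(-4.01495)=-0.24835, 0.34021×(-1.55552)=-0.52920.
Sum = -2.35176, so H' = 2.352.

2.352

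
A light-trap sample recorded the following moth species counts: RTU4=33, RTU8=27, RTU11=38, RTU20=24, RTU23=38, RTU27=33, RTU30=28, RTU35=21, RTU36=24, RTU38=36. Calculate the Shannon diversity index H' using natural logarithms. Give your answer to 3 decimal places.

2.283

Total N = 33+27+38+24+38+33+28+21+24+36 = 302, so the proportions are 0.10927, 0.0894, 0.12583, 0.07947, 0.12583, 0.10927, 0.09272, 0.06954, 0.07947, 0.11921 (working shown to 5 dp, full precision carried).
Each pᵢ ln pᵢ term: 0.10927×(-2.21392)=-0.24192, 0.0894×(-2.41459)=-0.21587, 0.12583×(-2.07284)=-0.26082, 0.07947×(-2.53237)=-0.20125, 0.12583×(-2.07284)=-0.26082, 0.10927×(-2.21392)=-0.24192, 0.09272×(-2.37822)=-0.22050, 0.06954×(-2.66590)=-0.18538, 0.07947×(-2.53237)=-0.20125, 0.11921×(-2.12691)=-0.25354.
Sum = -2.28326, so H' = 2.283.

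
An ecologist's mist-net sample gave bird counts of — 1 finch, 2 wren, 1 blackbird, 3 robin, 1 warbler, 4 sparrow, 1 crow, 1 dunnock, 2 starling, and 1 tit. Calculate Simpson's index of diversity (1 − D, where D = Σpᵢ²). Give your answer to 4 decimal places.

Total N = 1+2+1+3+1+4+1+1+2+1 = 17, so the proportions are 0.058824, 0.117647, 0.058824, 0.176471, 0.058824, 0.235294, 0.058824, 0.058824, 0.117647, 0.058824 (working shown to 6 dp, full precision carried).
D = 0.058824² + 0.117647² + 0.058824² + 0.176471² + 0.058824² + 0.235294² + 0.058824² + 0.058824² + 0.117647² + 0.058824² = 0.003460 + 0.013841 + 0.003460 + 0.031142 + 0.003460 + 0.055363 + 0.003460 + 0.003460 + 0.013841 + 0.003460 = 0.134948.
So 1 − D = 0.865052, i.e. 0.8651 to 4 decimal places.

0.8651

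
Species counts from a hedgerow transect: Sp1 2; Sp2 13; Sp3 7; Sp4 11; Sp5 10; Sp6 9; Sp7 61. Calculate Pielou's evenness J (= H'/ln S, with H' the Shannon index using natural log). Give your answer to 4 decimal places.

0.7545

Total N = 2+13+7+11+10+9+61 = 113, so the proportions are 0.017699, 0.115044, 0.061947, 0.097345, 0.088496, 0.079646, 0.539823 (working shown to 6 dp, full precision carried).
H' = −Σ pᵢ ln pᵢ = −((-0.071402) + (-0.248776) + (-0.172304) + (-0.226765) + (-0.214584) + (-0.201517) + (-0.332808)) = 1.468157.
With S = 7 species, ln S = 1.945910, so J = 1.468157/1.945910 = 0.754484, i.e. 0.7545 to 4 decimal places.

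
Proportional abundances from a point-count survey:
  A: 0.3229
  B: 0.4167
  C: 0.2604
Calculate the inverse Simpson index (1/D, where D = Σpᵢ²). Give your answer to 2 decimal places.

D = 0.3229² + 0.4167² + 0.2604² = 0.10426 + 0.17364 + 0.06781 = 0.34571 (working shown to 5 dp, full precision carried).
So 1/D = 2.8926, i.e. 2.89 to 2 decimal places.

2.89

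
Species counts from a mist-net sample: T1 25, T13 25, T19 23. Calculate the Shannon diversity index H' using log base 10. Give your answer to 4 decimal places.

Total N = 25+25+23 = 73, so the proportions are 0.342466, 0.342466, 0.315068 (working shown to 6 dp, full precision carried).
Each pᵢ log₁₀ pᵢ term: 0.342466×(-0.465383)=-0.159378, 0.342466×(-0.465383)=-0.159378, 0.315068×(-0.501595)=-0.158037.
Sum = -0.476792, so H' = 0.4768.

0.4768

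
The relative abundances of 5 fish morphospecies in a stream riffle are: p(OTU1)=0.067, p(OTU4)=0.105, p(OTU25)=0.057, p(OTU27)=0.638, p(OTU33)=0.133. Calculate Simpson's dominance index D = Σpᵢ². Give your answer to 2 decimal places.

D = 0.067² + 0.105² + 0.057² + 0.638² + 0.133² = 0.0045 + 0.0110 + 0.0032 + 0.4070 + 0.0177 = 0.4435 (working shown to 4 dp, full precision carried).
To 2 decimal places, D = 0.44.

0.44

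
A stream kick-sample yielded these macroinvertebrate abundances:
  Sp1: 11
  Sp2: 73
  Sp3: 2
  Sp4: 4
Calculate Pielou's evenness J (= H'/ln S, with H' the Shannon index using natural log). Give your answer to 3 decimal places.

Total N = 11+73+2+4 = 90, so the proportions are 0.12222, 0.81111, 0.02222, 0.04444 (working shown to 5 dp, full precision carried).
H' = −Σ pᵢ ln pᵢ = −((-0.25690) + (-0.16981) + (-0.08459) + (-0.13838)) = 0.64968.
With S = 4 species, ln S = 1.38629, so J = 0.64968/1.38629 = 0.46864, i.e. 0.469 to 3 decimal places.

0.469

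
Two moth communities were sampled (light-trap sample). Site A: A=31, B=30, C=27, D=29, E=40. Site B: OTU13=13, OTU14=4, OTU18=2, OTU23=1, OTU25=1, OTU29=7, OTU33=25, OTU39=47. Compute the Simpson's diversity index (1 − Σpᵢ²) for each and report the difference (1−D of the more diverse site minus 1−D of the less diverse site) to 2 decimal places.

0.10

Site A: N=157, proportions 0.1975, 0.1911, 0.172, 0.1847, 0.2548, giving 1−D = 0.7959 (working shown to 4 dp, full precision carried).
Site B: N=100, proportions 0.13, 0.04, 0.02, 0.01, 0.01, 0.07, 0.25, 0.47, giving 1−D = 0.6926.
Difference = |0.7959 − 0.6926| = 0.1033, i.e. 0.10 to 2 decimal places.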